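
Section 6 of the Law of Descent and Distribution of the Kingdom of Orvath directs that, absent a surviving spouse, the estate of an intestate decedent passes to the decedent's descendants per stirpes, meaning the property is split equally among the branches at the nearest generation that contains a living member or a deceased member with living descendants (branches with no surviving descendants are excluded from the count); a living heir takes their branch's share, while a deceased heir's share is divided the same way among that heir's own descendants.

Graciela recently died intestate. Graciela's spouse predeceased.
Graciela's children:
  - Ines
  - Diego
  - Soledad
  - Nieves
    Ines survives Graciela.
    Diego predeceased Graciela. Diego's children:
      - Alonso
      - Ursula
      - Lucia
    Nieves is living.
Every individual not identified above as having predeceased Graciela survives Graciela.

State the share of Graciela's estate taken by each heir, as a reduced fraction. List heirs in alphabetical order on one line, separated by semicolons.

There is no surviving spouse, so the entire estate passes to Graciela's descendants per stirpes.
The estate is divided into 4 equal shares of 1/4 among Ines, Diego, Soledad, Nieves.
Ines is living and takes 1/4.
Diego predeceased; the 1/4 allotted to Diego's branch passes to Diego's issue by representation.
The 1/4 is divided into 3 equal shares of 1/12 among Alonso, Ursula, Lucia.
Alonso is living and takes 1/12.
Ursula is living and takes 1/12.
Lucia is living and takes 1/12.
Soledad is living and takes 1/4.
Nieves is living and takes 1/4.

Alonso 1/12; Ines 1/4; Lucia 1/12; Nieves 1/4; Soledad 1/4; Ursula 1/12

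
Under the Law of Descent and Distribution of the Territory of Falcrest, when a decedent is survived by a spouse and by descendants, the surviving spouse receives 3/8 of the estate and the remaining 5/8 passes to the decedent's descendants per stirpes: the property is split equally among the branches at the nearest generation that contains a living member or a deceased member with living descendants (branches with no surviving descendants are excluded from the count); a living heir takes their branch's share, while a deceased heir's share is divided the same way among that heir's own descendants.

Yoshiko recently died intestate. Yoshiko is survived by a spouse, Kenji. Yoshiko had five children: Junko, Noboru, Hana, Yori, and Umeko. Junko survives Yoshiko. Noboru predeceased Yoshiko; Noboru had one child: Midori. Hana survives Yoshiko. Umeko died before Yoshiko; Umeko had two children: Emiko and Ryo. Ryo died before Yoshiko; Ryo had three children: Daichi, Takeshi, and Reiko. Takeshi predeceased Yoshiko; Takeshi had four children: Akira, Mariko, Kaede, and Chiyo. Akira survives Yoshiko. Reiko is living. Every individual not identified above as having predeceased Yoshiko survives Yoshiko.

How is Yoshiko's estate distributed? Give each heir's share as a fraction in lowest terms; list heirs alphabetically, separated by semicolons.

Kenji, as surviving spouse, takes 3/8.
The remaining 5/8 passes to Yoshiko's descendants per stirpes.
The 5/8 is divided into 5 equal shares of 1/8 among Junko, Noboru, Hana, Yori, Umeko.
Junko is living and takes 1/8.
Noboru predeceased; the 1/8 allotted to Noboru's branch passes to Noboru's issue by representation.
Midori is the sole taker at this level and receives the full 1/8.
Hana is living and takes 1/8.
Yori is living and takes 1/8.
Umeko predeceased; the 1/8 allotted to Umeko's branch passes to Umeko's issue by representation.
The 1/8 is divided into 2 equal shares of 1/16 among Emiko, Ryo.
Emiko is living and takes 1/16.
Ryo predeceased; the 1/16 allotted to Ryo's branch passes to Ryo's issue by representation.
The 1/16 is divided into 3 equal shares of 1/48 among Daichi, Takeshi, Reiko.
Daichi is living and takes 1/48.
Takeshi predeceased; the 1/48 allotted to Takeshi's branch passes to Takeshi's issue by representation.
The 1/48 is divided into 4 equal shares of 1/192 among Akira, Mariko, Kaede, Chiyo.
Akira is living and takes 1/192.
Mariko is living and takes 1/192.
Kaede is living and takes 1/192.
Chiyo is living and takes 1/192.
Reiko is living and takes 1/48.

Akira 1/192; Chiyo 1/192; Daichi 1/48; Emiko 1/16; Hana 1/8; Junko 1/8; Kaede 1/192; Kenji 3/8; Mariko 1/192; Midori 1/8; Reiko 1/48; Yori 1/8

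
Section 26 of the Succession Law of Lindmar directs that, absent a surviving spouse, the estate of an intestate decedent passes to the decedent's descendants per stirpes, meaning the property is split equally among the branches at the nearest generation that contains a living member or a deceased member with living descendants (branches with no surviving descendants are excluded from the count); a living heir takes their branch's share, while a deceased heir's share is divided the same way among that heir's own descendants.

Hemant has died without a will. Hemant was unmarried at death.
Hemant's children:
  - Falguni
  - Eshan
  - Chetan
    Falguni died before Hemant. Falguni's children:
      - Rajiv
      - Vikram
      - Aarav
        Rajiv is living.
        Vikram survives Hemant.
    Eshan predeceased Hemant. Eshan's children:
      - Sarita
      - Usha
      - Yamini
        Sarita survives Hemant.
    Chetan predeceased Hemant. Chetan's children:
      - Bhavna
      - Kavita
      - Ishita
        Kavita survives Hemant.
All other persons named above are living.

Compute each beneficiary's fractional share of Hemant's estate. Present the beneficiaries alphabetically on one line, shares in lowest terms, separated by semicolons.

There is no surviving spouse, so the entire estate passes to Hemant's descendants per stirpes.
The estate is divided into 3 equal shares of 1/3 among Falguni, Eshan, Chetan.
Falguni predeceased; the 1/3 allotted to Falguni's branch passes to Falguni's issue by representation.
The 1/3 is divided into 3 equal shares of 1/9 among Rajiv, Vikram, Aarav.
Rajiv is living and takes 1/9.
Vikram is living and takes 1/9.
Aarav is living and takes 1/9.
Eshan predeceased; the 1/3 allotted to Eshan's branch passes to Eshan's issue by representation.
The 1/3 is divided into 3 equal shares of 1/9 among Sarita, Usha, Yamini.
Sarita is living and takes 1/9.
Usha is living and takes 1/9.
Yamini is living and takes 1/9.
Chetan predeceased; the 1/3 allotted to Chetan's branch passes to Chetan's issue by representation.
The 1/3 is divided into 3 equal shares of 1/9 among Bhavna, Kavita, Ishita.
Bhavna is living and takes 1/9.
Kavita is living and takes 1/9.
Ishita is living and takes 1/9.

Aarav 1/9; Bhavna 1/9; Ishita 1/9; Kavita 1/9; Rajiv 1/9; Sarita 1/9; Usha 1/9; Vikram 1/9; Yamini 1/9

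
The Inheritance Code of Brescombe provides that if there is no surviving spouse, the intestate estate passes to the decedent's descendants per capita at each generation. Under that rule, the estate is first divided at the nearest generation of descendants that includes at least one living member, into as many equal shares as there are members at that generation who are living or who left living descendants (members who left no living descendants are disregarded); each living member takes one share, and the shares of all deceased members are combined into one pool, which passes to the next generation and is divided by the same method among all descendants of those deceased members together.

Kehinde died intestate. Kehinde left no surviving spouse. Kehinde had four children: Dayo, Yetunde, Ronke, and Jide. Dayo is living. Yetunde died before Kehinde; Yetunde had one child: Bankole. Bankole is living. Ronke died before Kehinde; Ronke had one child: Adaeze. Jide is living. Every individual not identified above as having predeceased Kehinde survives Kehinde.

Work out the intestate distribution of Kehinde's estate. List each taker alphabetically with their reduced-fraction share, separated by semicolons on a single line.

There is no surviving spouse, so the entire estate passes to Kehinde's descendants per capita at each generation.
At generation 1 (Dayo, Yetunde, Ronke, Jide) there are 4 shares of (1)/4 = 1/4 each.
Living: Dayo and Jide — each takes 1/4.
Deceased: Yetunde and Ronke. Their combined 1/2 is pooled and carried to generation 2.
At generation 2 (Bankole, Adaeze) there are 2 shares of (1/2)/2 = 1/4 each.
Living: Bankole and Adaeze — each takes 1/4.

Adaeze 1/4; Bankole 1/4; Dayo 1/4; Jide 1/4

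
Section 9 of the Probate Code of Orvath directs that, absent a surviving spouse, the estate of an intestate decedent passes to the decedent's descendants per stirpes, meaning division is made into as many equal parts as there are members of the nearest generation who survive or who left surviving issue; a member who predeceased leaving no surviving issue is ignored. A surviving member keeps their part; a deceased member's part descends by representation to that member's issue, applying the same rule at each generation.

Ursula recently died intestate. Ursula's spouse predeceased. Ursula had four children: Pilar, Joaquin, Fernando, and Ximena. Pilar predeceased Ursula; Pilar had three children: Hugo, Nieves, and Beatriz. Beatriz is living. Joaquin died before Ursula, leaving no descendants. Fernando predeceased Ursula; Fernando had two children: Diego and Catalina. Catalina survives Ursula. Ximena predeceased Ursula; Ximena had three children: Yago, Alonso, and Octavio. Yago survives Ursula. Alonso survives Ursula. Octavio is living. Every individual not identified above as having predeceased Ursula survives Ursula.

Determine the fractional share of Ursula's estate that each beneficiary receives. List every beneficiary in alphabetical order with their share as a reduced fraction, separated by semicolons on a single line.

There is no surviving spouse, so the entire estate passes to Ursula's descendants per stirpes.
Joaquin left no surviving issue, so that branch lapses and is disregarded.
The estate is divided into 3 equal shares of 1/3 among Pilar, Fernando, Ximena.
Pilar predeceased; the 1/3 allotted to Pilar's branch passes to Pilar's issue by representation.
The 1/3 is divided into 3 equal shares of 1/9 among Hugo, Nieves, Beatriz.
Hugo is living and takes 1/9.
Nieves is living and takes 1/9.
Beatriz is living and takes 1/9.
Fernando predeceased; the 1/3 allotted to Fernando's branch passes to Fernando's issue by representation.
The 1/3 is divided into 2 equal shares of 1/6 among Diego, Catalina.
Diego is living and takes 1/6.
Catalina is living and takes 1/6.
Ximena predeceased; the 1/3 allotted to Ximena's branch passes to Ximena's issue by representation.
The 1/3 is divided into 3 equal shares of 1/9 among Yago, Alonso, Octavio.
Yago is living and takes 1/9.
Alonso is living and takes 1/9.
Octavio is living and takes 1/9.

Alonso 1/9; Beatriz 1/9; Catalina 1/6; Diego 1/6; Hugo 1/9; Nieves 1/9; Octavio 1/9; Yago 1/9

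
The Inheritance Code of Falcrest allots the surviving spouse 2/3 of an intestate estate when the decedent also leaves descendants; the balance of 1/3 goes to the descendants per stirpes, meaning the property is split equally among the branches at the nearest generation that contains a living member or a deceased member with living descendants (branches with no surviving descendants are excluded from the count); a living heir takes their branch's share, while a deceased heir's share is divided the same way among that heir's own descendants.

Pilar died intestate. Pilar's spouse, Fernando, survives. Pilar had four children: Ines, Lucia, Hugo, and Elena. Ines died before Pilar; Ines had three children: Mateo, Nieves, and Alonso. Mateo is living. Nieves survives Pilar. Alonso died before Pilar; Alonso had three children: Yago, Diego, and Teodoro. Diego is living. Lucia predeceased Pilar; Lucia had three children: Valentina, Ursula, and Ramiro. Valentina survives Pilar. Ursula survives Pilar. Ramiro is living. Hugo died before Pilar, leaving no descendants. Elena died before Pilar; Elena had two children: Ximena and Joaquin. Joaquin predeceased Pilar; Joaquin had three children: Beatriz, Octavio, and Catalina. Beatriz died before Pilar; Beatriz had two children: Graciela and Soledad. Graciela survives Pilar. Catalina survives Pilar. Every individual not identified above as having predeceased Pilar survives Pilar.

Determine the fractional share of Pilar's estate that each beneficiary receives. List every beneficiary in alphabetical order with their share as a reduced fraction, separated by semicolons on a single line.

Catalina 1/54; Diego 1/81; Fernando 2/3; Graciela 1/108; Mateo 1/27; Nieves 1/27; Octavio 1/54; Ramiro 1/27; Soledad 1/108; Teodoro 1/81; Ursula 1/27; Valentina 1/27; Ximena 1/18; Yago 1/81

Fernando, as surviving spouse, takes 2/3.
The remaining 1/3 passes to Pilar's descendants per stirpes.
Hugo left no surviving issue, so that branch lapses and is disregarded.
The 1/3 is divided into 3 equal shares of 1/9 among Ines, Lucia, Elena.
Ines predeceased; the 1/9 allotted to Ines's branch passes to Ines's issue by representation.
The 1/9 is divided into 3 equal shares of 1/27 among Mateo, Nieves, Alonso.
Mateo is living and takes 1/27.
Nieves is living and takes 1/27.
Alonso predeceased; the 1/27 allotted to Alonso's branch passes to Alonso's issue by representation.
The 1/27 is divided into 3 equal shares of 1/81 among Yago, Diego, Teodoro.
Yago is living and takes 1/81.
Diego is living and takes 1/81.
Teodoro is living and takes 1/81.
Lucia predeceased; the 1/9 allotted to Lucia's branch passes to Lucia's issue by representation.
The 1/9 is divided into 3 equal shares of 1/27 among Valentina, Ursula, Ramiro.
Valentina is living and takes 1/27.
Ursula is living and takes 1/27.
Ramiro is living and takes 1/27.
Elena predeceased; the 1/9 allotted to Elena's branch passes to Elena's issue by representation.
The 1/9 is divided into 2 equal shares of 1/18 among Ximena, Joaquin.
Ximena is living and takes 1/18.
Joaquin predeceased; the 1/18 allotted to Joaquin's branch passes to Joaquin's issue by representation.
The 1/18 is divided into 3 equal shares of 1/54 among Beatriz, Octavio, Catalina.
Beatriz predeceased; the 1/54 allotted to Beatriz's branch passes to Beatriz's issue by representation.
The 1/54 is divided into 2 equal shares of 1/108 among Graciela, Soledad.
Graciela is living and takes 1/108.
Soledad is living and takes 1/108.
Octavio is living and takes 1/54.
Catalina is living and takes 1/54.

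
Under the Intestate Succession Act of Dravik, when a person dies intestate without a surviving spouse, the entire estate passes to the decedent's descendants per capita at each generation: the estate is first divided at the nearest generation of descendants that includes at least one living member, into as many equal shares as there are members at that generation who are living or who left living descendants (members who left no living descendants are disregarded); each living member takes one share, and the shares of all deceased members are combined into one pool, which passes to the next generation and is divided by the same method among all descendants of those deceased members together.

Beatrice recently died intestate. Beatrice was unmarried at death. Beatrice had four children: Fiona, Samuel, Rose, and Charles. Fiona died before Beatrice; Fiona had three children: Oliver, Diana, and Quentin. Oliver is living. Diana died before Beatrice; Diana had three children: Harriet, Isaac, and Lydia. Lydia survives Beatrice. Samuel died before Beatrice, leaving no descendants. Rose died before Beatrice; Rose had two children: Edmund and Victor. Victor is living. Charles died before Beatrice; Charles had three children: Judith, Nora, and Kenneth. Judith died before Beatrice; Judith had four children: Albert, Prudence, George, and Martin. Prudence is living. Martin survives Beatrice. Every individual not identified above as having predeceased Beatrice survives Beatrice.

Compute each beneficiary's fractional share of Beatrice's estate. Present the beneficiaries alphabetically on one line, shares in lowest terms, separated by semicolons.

There is no surviving spouse, so the entire estate passes to Beatrice's descendants per capita at each generation.
No one at generation 1 (Fiona, Rose, Charles) is living; moving to the next generation.
At generation 2 (Oliver, Diana, Quentin, Edmund, Victor, Judith, Nora, Kenneth) there are 8 shares of (1)/8 = 1/8 each.
Living: Oliver, Quentin, Edmund, Victor, Nora, and Kenneth — each takes 1/8.
Deceased: Diana and Judith. Their combined 1/4 is pooled and carried to generation 3.
At generation 3 (Harriet, Isaac, Lydia, Albert, Prudence, George, Martin) there are 7 shares of (1/4)/7 = 1/28 each.
Living: Harriet, Isaac, Lydia, Albert, Prudence, George, and Martin — each takes 1/28.

Albert 1/28; Edmund 1/8; George 1/28; Harriet 1/28; Isaac 1/28; Kenneth 1/8; Lydia 1/28; Martin 1/28; Nora 1/8; Oliver 1/8; Prudence 1/28; Quentin 1/8; Victor 1/8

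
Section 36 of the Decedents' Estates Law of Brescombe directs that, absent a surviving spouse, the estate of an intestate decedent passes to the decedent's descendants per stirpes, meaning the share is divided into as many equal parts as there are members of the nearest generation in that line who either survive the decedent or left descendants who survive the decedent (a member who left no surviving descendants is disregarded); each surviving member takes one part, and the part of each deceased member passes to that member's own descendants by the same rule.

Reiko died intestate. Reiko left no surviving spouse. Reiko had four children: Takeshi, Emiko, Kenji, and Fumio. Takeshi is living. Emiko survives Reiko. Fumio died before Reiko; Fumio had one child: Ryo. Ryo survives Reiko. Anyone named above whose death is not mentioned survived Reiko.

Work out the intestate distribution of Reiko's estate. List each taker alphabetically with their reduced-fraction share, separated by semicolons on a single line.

There is no surviving spouse, so the entire estate passes to Reiko's descendants per stirpes.
The estate is divided into 4 equal shares of 1/4 among Takeshi, Emiko, Kenji, Fumio.
Takeshi is living and takes 1/4.
Emiko is living and takes 1/4.
Kenji is living and takes 1/4.
Fumio predeceased; the 1/4 allotted to Fumio's branch passes to Fumio's issue by representation.
Ryo is the sole taker at this level and receives the full 1/4.

Emiko 1/4; Kenji 1/4; Ryo 1/4; Takeshi 1/4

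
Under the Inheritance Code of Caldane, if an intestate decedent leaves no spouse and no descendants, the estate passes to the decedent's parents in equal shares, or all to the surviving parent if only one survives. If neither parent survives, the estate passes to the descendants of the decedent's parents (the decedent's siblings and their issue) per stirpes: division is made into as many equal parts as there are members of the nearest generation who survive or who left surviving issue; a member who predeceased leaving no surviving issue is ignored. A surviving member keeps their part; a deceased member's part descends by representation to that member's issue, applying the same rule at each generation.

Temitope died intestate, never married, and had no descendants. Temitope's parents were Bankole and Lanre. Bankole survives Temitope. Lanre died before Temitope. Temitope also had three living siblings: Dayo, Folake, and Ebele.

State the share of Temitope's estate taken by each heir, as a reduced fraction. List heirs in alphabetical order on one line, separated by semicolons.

Bankole 1

Only one parent, Bankole, survives, so Bankole takes the entire estate. The siblings take nothing because a surviving parent has priority.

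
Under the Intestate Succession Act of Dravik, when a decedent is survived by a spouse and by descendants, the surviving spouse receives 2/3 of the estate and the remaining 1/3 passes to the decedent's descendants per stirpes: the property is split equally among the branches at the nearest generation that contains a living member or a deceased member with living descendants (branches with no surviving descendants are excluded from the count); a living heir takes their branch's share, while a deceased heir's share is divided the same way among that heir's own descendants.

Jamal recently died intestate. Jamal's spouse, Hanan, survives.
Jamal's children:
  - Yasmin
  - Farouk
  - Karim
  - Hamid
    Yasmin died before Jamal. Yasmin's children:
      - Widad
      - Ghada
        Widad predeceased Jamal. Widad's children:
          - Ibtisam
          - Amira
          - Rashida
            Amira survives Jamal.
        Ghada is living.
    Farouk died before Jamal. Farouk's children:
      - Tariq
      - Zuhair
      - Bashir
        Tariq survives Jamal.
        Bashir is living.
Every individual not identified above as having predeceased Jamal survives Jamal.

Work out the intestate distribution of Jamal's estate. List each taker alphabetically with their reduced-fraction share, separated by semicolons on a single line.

Amira 1/72; Bashir 1/36; Ghada 1/24; Hamid 1/12; Hanan 2/3; Ibtisam 1/72; Karim 1/12; Rashida 1/72; Tariq 1/36; Zuhair 1/36

Hanan, as surviving spouse, takes 2/3.
The remaining 1/3 passes to Jamal's descendants per stirpes.
The 1/3 is divided into 4 equal shares of 1/12 among Yasmin, Farouk, Karim, Hamid.
Yasmin predeceased; the 1/12 allotted to Yasmin's branch passes to Yasmin's issue by representation.
The 1/12 is divided into 2 equal shares of 1/24 among Widad, Ghada.
Widad predeceased; the 1/24 allotted to Widad's branch passes to Widad's issue by representation.
The 1/24 is divided into 3 equal shares of 1/72 among Ibtisam, Amira, Rashida.
Ibtisam is living and takes 1/72.
Amira is living and takes 1/72.
Rashida is living and takes 1/72.
Ghada is living and takes 1/24.
Farouk predeceased; the 1/12 allotted to Farouk's branch passes to Farouk's issue by representation.
The 1/12 is divided into 3 equal shares of 1/36 among Tariq, Zuhair, Bashir.
Tariq is living and takes 1/36.
Zuhair is living and takes 1/36.
Bashir is living and takes 1/36.
Karim is living and takes 1/12.
Hamid is living and takes 1/12.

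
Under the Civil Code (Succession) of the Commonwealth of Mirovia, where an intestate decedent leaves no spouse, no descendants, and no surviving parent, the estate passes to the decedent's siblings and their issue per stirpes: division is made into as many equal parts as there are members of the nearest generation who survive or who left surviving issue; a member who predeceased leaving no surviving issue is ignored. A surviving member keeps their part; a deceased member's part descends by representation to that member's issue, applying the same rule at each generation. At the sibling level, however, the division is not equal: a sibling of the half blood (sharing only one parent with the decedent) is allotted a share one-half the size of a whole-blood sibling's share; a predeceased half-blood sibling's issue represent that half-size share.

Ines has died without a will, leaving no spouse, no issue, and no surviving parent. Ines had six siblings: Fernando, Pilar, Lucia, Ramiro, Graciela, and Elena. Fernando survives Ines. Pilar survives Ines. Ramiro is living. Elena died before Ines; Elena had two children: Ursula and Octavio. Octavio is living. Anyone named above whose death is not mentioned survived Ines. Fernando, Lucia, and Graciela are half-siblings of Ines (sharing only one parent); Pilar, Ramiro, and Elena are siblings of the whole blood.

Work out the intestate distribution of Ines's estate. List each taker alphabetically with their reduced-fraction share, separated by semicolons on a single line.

Fernando 1/9; Graciela 1/9; Lucia 1/9; Octavio 1/9; Pilar 2/9; Ramiro 2/9; Ursula 1/9

No spouse, descendants, or parent survives, so the estate passes to Ines's siblings per stirpes.
Half-blood siblings count for one-half the weight of whole-blood siblings at the initial division.
Dividing 1 in proportion to weights (total weight 9/2): Fernando (weight 1/2) → 1/9; Pilar (weight 1) → 2/9; Lucia (weight 1/2) → 1/9; Ramiro (weight 1) → 2/9; Graciela (weight 1/2) → 1/9; Elena (weight 1) → 2/9.
Fernando is living and takes 1/9.
Pilar is living and takes 2/9.
Lucia is living and takes 1/9.
Ramiro is living and takes 2/9.
Graciela is living and takes 1/9.
Elena predeceased; the 2/9 allotted to Elena's branch passes to Elena's issue by representation.
The 2/9 is divided into 2 equal shares of 1/9 among Ursula, Octavio.
Ursula is living and takes 1/9.
Octavio is living and takes 1/9.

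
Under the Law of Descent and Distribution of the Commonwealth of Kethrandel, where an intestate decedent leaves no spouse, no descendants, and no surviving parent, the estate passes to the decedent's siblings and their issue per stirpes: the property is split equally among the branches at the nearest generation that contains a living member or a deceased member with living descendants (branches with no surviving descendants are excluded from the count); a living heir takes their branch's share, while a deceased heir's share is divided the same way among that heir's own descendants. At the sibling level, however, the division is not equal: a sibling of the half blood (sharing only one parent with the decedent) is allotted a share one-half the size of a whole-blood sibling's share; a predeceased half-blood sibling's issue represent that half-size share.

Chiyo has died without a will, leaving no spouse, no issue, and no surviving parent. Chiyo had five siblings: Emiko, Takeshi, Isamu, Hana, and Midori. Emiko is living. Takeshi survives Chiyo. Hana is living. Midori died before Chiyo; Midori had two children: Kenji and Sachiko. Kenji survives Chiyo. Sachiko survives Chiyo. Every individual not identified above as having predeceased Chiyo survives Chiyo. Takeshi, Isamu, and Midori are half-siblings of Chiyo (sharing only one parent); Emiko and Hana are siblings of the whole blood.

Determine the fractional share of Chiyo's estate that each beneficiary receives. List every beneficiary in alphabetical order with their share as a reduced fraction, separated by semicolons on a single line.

Emiko 2/7; Hana 2/7; Isamu 1/7; Kenji 1/14; Sachiko 1/14; Takeshi 1/7

No spouse, descendants, or parent survives, so the estate passes to Chiyo's siblings per stirpes.
Half-blood siblings count for one-half the weight of whole-blood siblings at the initial division.
Dividing 1 in proportion to weights (total weight 7/2): Emiko (weight 1) → 2/7; Takeshi (weight 1/2) → 1/7; Isamu (weight 1/2) → 1/7; Hana (weight 1) → 2/7; Midori (weight 1/2) → 1/7.
Emiko is living and takes 2/7.
Takeshi is living and takes 1/7.
Isamu is living and takes 1/7.
Hana is living and takes 2/7.
Midori predeceased; the 1/7 allotted to Midori's branch passes to Midori's issue by representation.
The 1/7 is divided into 2 equal shares of 1/14 among Kenji, Sachiko.
Kenji is living and takes 1/14.
Sachiko is living and takes 1/14.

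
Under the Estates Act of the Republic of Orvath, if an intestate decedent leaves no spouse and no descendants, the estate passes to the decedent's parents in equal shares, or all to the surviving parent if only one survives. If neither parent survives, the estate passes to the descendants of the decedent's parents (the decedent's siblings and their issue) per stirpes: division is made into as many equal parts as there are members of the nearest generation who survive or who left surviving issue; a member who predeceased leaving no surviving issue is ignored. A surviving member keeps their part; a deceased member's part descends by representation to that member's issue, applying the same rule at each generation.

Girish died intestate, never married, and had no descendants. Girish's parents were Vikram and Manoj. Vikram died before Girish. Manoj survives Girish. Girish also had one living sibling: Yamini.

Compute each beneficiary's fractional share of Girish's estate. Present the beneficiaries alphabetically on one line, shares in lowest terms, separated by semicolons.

Manoj 1

Only one parent, Manoj, survives, so Manoj takes the entire estate. The siblings take nothing because a surviving parent has priority.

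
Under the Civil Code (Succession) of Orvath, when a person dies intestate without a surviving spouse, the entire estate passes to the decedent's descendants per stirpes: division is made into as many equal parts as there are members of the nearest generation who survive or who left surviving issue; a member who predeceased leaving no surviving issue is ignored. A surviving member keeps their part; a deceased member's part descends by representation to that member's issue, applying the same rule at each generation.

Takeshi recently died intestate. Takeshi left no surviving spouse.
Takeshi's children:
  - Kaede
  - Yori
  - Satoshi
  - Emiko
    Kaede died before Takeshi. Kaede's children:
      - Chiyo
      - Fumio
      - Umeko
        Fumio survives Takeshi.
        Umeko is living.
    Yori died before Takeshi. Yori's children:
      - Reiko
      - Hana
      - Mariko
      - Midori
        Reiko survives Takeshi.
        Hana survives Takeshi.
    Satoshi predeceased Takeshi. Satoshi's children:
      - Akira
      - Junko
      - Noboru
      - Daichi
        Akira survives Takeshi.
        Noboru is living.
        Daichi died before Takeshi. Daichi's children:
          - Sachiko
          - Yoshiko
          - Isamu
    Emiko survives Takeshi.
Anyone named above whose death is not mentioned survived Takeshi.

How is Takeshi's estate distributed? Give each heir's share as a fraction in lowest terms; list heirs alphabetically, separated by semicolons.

Akira 1/16; Chiyo 1/12; Emiko 1/4; Fumio 1/12; Hana 1/16; Isamu 1/48; Junko 1/16; Mariko 1/16; Midori 1/16; Noboru 1/16; Reiko 1/16; Sachiko 1/48; Umeko 1/12; Yoshiko 1/48

There is no surviving spouse, so the entire estate passes to Takeshi's descendants per stirpes.
The estate is divided into 4 equal shares of 1/4 among Kaede, Yori, Satoshi, Emiko.
Kaede predeceased; the 1/4 allotted to Kaede's branch passes to Kaede's issue by representation.
The 1/4 is divided into 3 equal shares of 1/12 among Chiyo, Fumio, Umeko.
Chiyo is living and takes 1/12.
Fumio is living and takes 1/12.
Umeko is living and takes 1/12.
Yori predeceased; the 1/4 allotted to Yori's branch passes to Yori's issue by representation.
The 1/4 is divided into 4 equal shares of 1/16 among Reiko, Hana, Mariko, Midori.
Reiko is living and takes 1/16.
Hana is living and takes 1/16.
Mariko is living and takes 1/16.
Midori is living and takes 1/16.
Satoshi predeceased; the 1/4 allotted to Satoshi's branch passes to Satoshi's issue by representation.
The 1/4 is divided into 4 equal shares of 1/16 among Akira, Junko, Noboru, Daichi.
Akira is living and takes 1/16.
Junko is living and takes 1/16.
Noboru is living and takes 1/16.
Daichi predeceased; the 1/16 allotted to Daichi's branch passes to Daichi's issue by representation.
The 1/16 is divided into 3 equal shares of 1/48 among Sachiko, Yoshiko, Isamu.
Sachiko is living and takes 1/48.
Yoshiko is living and takes 1/48.
Isamu is living and takes 1/48.
Emiko is living and takes 1/4.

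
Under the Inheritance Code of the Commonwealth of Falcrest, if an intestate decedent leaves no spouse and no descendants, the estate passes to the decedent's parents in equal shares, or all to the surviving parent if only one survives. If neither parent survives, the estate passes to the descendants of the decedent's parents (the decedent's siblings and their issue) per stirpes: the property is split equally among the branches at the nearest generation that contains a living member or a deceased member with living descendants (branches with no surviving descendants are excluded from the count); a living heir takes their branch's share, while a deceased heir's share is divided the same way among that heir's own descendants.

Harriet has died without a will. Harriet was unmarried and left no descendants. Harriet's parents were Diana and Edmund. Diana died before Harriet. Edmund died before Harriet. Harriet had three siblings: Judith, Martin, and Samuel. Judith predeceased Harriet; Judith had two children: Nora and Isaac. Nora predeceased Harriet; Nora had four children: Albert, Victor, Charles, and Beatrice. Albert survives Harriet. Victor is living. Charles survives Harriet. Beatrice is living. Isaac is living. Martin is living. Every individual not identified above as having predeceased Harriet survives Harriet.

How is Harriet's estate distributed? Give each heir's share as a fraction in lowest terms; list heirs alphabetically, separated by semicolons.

Neither parent survives and there are no descendants, so the estate passes to Harriet's siblings and their issue per stirpes.
The estate is divided into 3 equal shares of 1/3 among Judith, Martin, Samuel.
Judith predeceased; the 1/3 allotted to Judith's branch passes to Judith's issue by representation.
The 1/3 is divided into 2 equal shares of 1/6 among Nora, Isaac.
Nora predeceased; the 1/6 allotted to Nora's branch passes to Nora's issue by representation.
The 1/6 is divided into 4 equal shares of 1/24 among Albert, Victor, Charles, Beatrice.
Albert is living and takes 1/24.
Victor is living and takes 1/24.
Charles is living and takes 1/24.
Beatrice is living and takes 1/24.
Isaac is living and takes 1/6.
Martin is living and takes 1/3.
Samuel is living and takes 1/3.

Albert 1/24; Beatrice 1/24; Charles 1/24; Isaac 1/6; Martin 1/3; Samuel 1/3; Victor 1/24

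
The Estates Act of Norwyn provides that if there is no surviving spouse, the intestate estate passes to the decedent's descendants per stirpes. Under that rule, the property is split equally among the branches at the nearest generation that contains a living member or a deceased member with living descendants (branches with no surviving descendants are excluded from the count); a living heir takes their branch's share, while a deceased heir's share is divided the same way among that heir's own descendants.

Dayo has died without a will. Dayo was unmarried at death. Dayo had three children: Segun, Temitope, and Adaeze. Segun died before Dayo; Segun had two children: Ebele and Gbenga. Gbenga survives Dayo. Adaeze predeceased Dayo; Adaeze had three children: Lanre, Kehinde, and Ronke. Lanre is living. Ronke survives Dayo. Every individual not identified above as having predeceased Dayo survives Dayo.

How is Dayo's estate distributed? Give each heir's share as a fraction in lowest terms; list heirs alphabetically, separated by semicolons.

There is no surviving spouse, so the entire estate passes to Dayo's descendants per stirpes.
The estate is divided into 3 equal shares of 1/3 among Segun, Temitope, Adaeze.
Segun predeceased; the 1/3 allotted to Segun's branch passes to Segun's issue by representation.
The 1/3 is divided into 2 equal shares of 1/6 among Ebele, Gbenga.
Ebele is living and takes 1/6.
Gbenga is living and takes 1/6.
Temitope is living and takes 1/3.
Adaeze predeceased; the 1/3 allotted to Adaeze's branch passes to Adaeze's issue by representation.
The 1/3 is divided into 3 equal shares of 1/9 among Lanre, Kehinde, Ronke.
Lanre is living and takes 1/9.
Kehinde is living and takes 1/9.
Ronke is living and takes 1/9.

Ebele 1/6; Gbenga 1/6; Kehinde 1/9; Lanre 1/9; Ronke 1/9; Temitope 1/3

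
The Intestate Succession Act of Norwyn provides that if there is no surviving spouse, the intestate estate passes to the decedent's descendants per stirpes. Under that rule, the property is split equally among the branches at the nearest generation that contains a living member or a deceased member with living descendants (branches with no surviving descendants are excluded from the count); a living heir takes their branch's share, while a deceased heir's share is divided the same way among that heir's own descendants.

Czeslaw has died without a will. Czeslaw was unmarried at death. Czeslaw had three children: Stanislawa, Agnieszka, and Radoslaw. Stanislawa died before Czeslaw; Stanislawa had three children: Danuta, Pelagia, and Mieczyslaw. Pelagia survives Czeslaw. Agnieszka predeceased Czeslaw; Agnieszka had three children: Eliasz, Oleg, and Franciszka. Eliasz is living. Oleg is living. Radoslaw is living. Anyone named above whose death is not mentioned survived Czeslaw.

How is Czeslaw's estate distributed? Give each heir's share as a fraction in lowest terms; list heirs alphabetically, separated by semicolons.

Danuta 1/9; Eliasz 1/9; Franciszka 1/9; Mieczyslaw 1/9; Oleg 1/9; Pelagia 1/9; Radoslaw 1/3

There is no surviving spouse, so the entire estate passes to Czeslaw's descendants per stirpes.
The estate is divided into 3 equal shares of 1/3 among Stanislawa, Agnieszka, Radoslaw.
Stanislawa predeceased; the 1/3 allotted to Stanislawa's branch passes to Stanislawa's issue by representation.
The 1/3 is divided into 3 equal shares of 1/9 among Danuta, Pelagia, Mieczyslaw.
Danuta is living and takes 1/9.
Pelagia is living and takes 1/9.
Mieczyslaw is living and takes 1/9.
Agnieszka predeceased; the 1/3 allotted to Agnieszka's branch passes to Agnieszka's issue by representation.
The 1/3 is divided into 3 equal shares of 1/9 among Eliasz, Oleg, Franciszka.
Eliasz is living and takes 1/9.
Oleg is living and takes 1/9.
Franciszka is living and takes 1/9.
Radoslaw is living and takes 1/3.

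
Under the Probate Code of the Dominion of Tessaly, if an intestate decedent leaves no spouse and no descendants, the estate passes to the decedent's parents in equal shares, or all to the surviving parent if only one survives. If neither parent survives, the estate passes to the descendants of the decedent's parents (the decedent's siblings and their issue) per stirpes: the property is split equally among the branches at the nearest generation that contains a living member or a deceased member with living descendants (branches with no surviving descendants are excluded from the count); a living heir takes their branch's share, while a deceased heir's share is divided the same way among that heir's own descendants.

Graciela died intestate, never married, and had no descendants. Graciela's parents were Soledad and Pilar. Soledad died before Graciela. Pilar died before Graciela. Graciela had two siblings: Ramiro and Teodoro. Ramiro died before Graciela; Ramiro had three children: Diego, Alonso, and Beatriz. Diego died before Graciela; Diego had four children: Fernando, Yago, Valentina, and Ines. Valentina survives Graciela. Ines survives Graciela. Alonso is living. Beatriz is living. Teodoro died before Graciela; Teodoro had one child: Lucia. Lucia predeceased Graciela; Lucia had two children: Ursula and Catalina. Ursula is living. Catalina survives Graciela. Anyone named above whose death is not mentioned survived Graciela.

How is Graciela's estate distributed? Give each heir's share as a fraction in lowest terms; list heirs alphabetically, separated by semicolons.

Neither parent survives and there are no descendants, so the estate passes to Graciela's siblings and their issue per stirpes.
The estate is divided into 2 equal shares of 1/2 among Ramiro, Teodoro.
Ramiro predeceased; the 1/2 allotted to Ramiro's branch passes to Ramiro's issue by representation.
The 1/2 is divided into 3 equal shares of 1/6 among Diego, Alonso, Beatriz.
Diego predeceased; the 1/6 allotted to Diego's branch passes to Diego's issue by representation.
The 1/6 is divided into 4 equal shares of 1/24 among Fernando, Yago, Valentina, Ines.
Fernando is living and takes 1/24.
Yago is living and takes 1/24.
Valentina is living and takes 1/24.
Ines is living and takes 1/24.
Alonso is living and takes 1/6.
Beatriz is living and takes 1/6.
Teodoro predeceased; the 1/2 allotted to Teodoro's branch passes to Teodoro's issue by representation.
Lucia's line is the sole branch at this level, so the full 1/2 passes to Lucia's issue by representation.
The 1/2 is divided into 2 equal shares of 1/4 among Ursula, Catalina.
Ursula is living and takes 1/4.
Catalina is living and takes 1/4.

Alonso 1/6; Beatriz 1/6; Catalina 1/4; Fernando 1/24; Ines 1/24; Ursula 1/4; Valentina 1/24; Yago 1/24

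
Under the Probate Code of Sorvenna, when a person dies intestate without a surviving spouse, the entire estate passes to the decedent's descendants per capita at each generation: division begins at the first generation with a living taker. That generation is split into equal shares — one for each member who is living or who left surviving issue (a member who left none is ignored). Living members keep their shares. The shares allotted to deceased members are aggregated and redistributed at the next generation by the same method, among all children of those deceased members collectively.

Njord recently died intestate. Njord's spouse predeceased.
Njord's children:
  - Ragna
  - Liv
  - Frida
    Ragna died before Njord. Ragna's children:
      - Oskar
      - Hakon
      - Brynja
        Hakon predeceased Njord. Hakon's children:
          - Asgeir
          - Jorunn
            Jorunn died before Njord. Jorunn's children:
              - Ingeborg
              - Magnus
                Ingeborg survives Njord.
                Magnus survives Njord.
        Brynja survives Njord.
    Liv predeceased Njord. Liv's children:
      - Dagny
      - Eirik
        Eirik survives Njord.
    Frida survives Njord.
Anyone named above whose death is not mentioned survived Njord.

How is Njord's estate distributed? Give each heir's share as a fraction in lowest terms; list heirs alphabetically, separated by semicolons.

Asgeir 1/15; Brynja 2/15; Dagny 2/15; Eirik 2/15; Frida 1/3; Ingeborg 1/30; Magnus 1/30; Oskar 2/15

There is no surviving spouse, so the entire estate passes to Njord's descendants per capita at each generation.
At generation 1 (Ragna, Liv, Frida) there are 3 shares of (1)/3 = 1/3 each.
Living: Frida — each takes 1/3.
Deceased: Ragna and Liv. Their combined 2/3 is pooled and carried to generation 2.
At generation 2 (Oskar, Hakon, Brynja, Dagny, Eirik) there are 5 shares of (2/3)/5 = 2/15 each.
Living: Oskar, Brynja, Dagny, and Eirik — each takes 2/15.
Deceased: Hakon. That 2/15 share is carried to generation 3.
At generation 3 (Asgeir, Jorunn) there are 2 shares of (2/15)/2 = 1/15 each.
Living: Asgeir — each takes 1/15.
Deceased: Jorunn. That 1/15 share is carried to generation 4.
At generation 4 (Ingeborg, Magnus) there are 2 shares of (1/15)/2 = 1/30 each.
Living: Ingeborg and Magnus — each takes 1/30.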